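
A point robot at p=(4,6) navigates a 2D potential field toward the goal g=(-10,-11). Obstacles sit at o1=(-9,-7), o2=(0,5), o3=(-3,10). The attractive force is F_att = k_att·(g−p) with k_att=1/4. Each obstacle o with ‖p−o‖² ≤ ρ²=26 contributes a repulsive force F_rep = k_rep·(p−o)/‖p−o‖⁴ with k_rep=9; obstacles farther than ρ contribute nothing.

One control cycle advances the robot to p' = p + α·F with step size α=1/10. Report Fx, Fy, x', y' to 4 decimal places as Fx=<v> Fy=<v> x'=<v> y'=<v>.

F_att = 1/4·(g−p) = 1/4·(-14,-17) = (-3.5000,-4.2500)
o1: d²=338 > ρ²=26 → inactive
o2: d²=17 ≤ ρ²=26; F_rep = 9·(4,1)/17² = (0.1246,0.0311)
o3: d²=65 > ρ²=26 → inactive
F = F_att + ΣF_rep = (-3.3754,-4.2189)
p' = p + 1/10·F = (3.6625,5.5781)

Fx=-3.3754 Fy=-4.2189 x'=3.6625 y'=5.5781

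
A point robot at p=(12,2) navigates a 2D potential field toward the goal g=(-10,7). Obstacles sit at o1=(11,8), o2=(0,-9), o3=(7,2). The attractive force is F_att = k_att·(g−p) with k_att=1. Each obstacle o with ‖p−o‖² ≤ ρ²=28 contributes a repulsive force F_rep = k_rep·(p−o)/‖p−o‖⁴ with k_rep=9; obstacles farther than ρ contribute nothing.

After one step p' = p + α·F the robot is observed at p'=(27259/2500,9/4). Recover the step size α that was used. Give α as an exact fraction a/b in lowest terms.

α = 1/20

F_att = 1·(g−p) = 1·(-22,5) = (-22.0000,5.0000)
o1: d²=37 > ρ²=28 → inactive
o2: d²=265 > ρ²=28 → inactive
o3: d²=25 ≤ ρ²=28; F_rep = 9·(5,0)/25² = (0.0720,0.0000)
F = F_att + ΣF_rep = (-21.9280,5.0000)
Δp = p'−p = (-1.0964,0.2500); α = Δx/Fx = (-2741/2500) / (-2741/125) = 1/20
check: Δy/Fy = (1/4) / (5) = 1/20 ✓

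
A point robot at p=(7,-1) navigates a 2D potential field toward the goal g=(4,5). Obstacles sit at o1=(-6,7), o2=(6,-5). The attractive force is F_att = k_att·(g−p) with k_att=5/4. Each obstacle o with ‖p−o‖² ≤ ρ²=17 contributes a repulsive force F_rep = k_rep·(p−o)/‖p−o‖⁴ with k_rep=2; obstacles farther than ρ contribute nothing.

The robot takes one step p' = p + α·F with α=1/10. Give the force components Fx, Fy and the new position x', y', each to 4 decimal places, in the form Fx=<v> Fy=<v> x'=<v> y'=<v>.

F_att = 5/4·(g−p) = 5/4·(-3,6) = (-3.7500,7.5000)
o1: d²=233 > ρ²=17 → inactive
o2: d²=17 ≤ ρ²=17; F_rep = 2·(1,4)/17² = (0.0069,0.0277)
F = F_att + ΣF_rep = (-3.7431,7.5277)
p' = p + 1/10·F = (6.6257,-0.2472)

Fx=-3.7431 Fy=7.5277 x'=6.6257 y'=-0.2472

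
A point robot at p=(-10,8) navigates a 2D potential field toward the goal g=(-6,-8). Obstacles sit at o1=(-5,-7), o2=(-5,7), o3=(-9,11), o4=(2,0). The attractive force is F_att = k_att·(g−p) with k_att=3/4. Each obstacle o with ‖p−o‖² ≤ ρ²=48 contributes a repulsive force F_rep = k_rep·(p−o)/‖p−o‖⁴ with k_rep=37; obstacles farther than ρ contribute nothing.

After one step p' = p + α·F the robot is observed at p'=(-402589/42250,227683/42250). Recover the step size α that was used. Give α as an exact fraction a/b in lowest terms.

F_att = 3/4·(g−p) = 3/4·(4,-16) = (3.0000,-12.0000)
o1: d²=250 > ρ²=48 → inactive
o2: d²=26 ≤ ρ²=48; F_rep = 37·(-5,1)/26² = (-0.2737,0.0547)
o3: d²=10 ≤ ρ²=48; F_rep = 37·(-1,-3)/10² = (-0.3700,-1.1100)
o4: d²=208 > ρ²=48 → inactive
F = F_att + ΣF_rep = (2.3563,-13.0553)
Δp = p'−p = (0.4713,-2.6111); α = Δx/Fx = (19911/42250) / (19911/8450) = 1/5
check: Δy/Fy = (-110317/42250) / (-110317/8450) = 1/5 ✓

α = 1/5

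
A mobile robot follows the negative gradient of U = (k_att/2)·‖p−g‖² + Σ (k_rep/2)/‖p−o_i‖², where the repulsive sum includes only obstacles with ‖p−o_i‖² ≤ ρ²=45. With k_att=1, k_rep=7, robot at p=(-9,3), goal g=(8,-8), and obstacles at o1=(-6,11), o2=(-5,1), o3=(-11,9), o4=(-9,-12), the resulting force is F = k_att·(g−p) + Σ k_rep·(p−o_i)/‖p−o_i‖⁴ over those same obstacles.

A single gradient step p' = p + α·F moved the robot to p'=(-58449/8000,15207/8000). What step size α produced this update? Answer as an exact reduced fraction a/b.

α = 1/10

F_att = 1·(g−p) = 1·(17,-11) = (17.0000,-11.0000)
o1: d²=73 > ρ²=45 → inactive
o2: d²=20 ≤ ρ²=45; F_rep = 7·(-4,2)/20² = (-0.0700,0.0350)
o3: d²=40 ≤ ρ²=45; F_rep = 7·(2,-6)/40² = (0.0088,-0.0262)
o4: d²=225 > ρ²=45 → inactive
F = F_att + ΣF_rep = (16.9387,-10.9913)
Δp = p'−p = (1.6939,-1.0991); α = Δx/Fx = (13551/8000) / (13551/800) = 1/10
check: Δy/Fy = (-8793/8000) / (-8793/800) = 1/10 ✓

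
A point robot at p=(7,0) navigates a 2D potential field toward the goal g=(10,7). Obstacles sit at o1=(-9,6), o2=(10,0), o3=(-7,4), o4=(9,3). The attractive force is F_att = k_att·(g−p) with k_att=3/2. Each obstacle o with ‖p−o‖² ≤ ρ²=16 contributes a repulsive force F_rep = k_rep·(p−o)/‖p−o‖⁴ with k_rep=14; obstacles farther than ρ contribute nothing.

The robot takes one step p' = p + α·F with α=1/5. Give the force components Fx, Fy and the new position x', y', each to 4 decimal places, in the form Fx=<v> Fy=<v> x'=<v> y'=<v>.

F_att = 3/2·(g−p) = 3/2·(3,7) = (4.5000,10.5000)
o1: d²=292 > ρ²=16 → inactive
o2: d²=9 ≤ ρ²=16; F_rep = 14·(-3,0)/9² = (-0.5185,0.0000)
o3: d²=212 > ρ²=16 → inactive
o4: d²=13 ≤ ρ²=16; F_rep = 14·(-2,-3)/13² = (-0.1657,-0.2485)
F = F_att + ΣF_rep = (3.8158,10.2515)
p' = p + 1/5·F = (7.7632,2.0503)

Fx=3.8158 Fy=10.2515 x'=7.7632 y'=2.0503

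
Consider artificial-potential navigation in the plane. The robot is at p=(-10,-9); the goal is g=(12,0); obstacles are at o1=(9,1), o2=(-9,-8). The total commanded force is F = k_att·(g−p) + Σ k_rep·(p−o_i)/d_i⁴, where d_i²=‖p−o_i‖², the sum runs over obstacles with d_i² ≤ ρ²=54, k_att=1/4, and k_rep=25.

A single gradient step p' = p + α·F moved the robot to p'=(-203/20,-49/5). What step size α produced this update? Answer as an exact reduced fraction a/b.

α = 1/5

F_att = 1/4·(g−p) = 1/4·(22,9) = (5.5000,2.2500)
o1: d²=461 > ρ²=54 → inactive
o2: d²=2 ≤ ρ²=54; F_rep = 25·(-1,-1)/2² = (-6.2500,-6.2500)
F = F_att + ΣF_rep = (-0.7500,-4.0000)
Δp = p'−p = (-0.1500,-0.8000); α = Δx/Fx = (-3/20) / (-3/4) = 1/5
check: Δy/Fy = (-4/5) / (-4) = 1/5 ✓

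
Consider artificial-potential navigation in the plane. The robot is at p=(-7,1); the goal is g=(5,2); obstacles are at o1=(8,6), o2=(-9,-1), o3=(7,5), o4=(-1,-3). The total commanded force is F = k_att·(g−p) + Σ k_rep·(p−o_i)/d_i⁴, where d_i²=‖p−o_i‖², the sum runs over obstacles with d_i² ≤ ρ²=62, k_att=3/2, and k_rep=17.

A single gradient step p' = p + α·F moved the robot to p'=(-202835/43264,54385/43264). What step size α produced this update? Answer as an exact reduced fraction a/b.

α = 1/8

F_att = 3/2·(g−p) = 3/2·(12,1) = (18.0000,1.5000)
o1: d²=250 > ρ²=62 → inactive
o2: d²=8 ≤ ρ²=62; F_rep = 17·(2,2)/8² = (0.5312,0.5312)
o3: d²=212 > ρ²=62 → inactive
o4: d²=52 ≤ ρ²=62; F_rep = 17·(-6,4)/52² = (-0.0377,0.0251)
F = F_att + ΣF_rep = (18.4935,2.0564)
Δp = p'−p = (2.3117,0.2570); α = Δx/Fx = (100013/43264) / (100013/5408) = 1/8
check: Δy/Fy = (11121/43264) / (11121/5408) = 1/8 ✓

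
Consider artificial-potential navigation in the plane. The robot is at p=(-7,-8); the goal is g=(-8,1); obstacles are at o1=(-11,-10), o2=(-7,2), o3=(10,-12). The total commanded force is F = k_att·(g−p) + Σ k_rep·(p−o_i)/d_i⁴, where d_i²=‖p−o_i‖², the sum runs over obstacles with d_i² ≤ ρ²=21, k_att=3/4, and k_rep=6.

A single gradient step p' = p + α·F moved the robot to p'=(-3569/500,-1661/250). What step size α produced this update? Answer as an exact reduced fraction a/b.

F_att = 3/4·(g−p) = 3/4·(-1,9) = (-0.7500,6.7500)
o1: d²=20 ≤ ρ²=21; F_rep = 6·(4,2)/20² = (0.0600,0.0300)
o2: d²=100 > ρ²=21 → inactive
o3: d²=305 > ρ²=21 → inactive
F = F_att + ΣF_rep = (-0.6900,6.7800)
Δp = p'−p = (-0.1380,1.3560); α = Δx/Fx = (-69/500) / (-69/100) = 1/5
check: Δy/Fy = (339/250) / (339/50) = 1/5 ✓

α = 1/5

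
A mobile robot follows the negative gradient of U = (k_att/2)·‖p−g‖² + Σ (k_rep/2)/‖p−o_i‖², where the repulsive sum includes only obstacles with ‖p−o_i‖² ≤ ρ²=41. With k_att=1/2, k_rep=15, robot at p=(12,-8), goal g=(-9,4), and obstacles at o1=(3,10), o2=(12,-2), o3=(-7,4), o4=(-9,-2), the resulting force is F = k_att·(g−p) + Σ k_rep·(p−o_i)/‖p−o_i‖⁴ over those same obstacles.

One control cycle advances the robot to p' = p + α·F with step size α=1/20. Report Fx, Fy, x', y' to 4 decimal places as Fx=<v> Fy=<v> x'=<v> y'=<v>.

Fx=-10.5000 Fy=5.9306 x'=11.4750 y'=-7.7035

F_att = 1/2·(g−p) = 1/2·(-21,12) = (-10.5000,6.0000)
o1: d²=405 > ρ²=41 → inactive
o2: d²=36 ≤ ρ²=41; F_rep = 15·(0,-6)/36² = (0.0000,-0.0694)
o3: d²=505 > ρ²=41 → inactive
o4: d²=477 > ρ²=41 → inactive
F = F_att + ΣF_rep = (-10.5000,5.9306)
p' = p + 1/20·F = (11.4750,-7.7035)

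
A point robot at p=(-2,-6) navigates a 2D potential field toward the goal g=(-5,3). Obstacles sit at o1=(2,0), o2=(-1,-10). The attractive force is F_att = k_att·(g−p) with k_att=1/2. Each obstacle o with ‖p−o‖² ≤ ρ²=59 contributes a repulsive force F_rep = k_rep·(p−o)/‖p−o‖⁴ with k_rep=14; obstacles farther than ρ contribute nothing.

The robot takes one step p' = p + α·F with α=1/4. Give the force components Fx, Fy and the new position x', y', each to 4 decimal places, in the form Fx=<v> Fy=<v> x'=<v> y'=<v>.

F_att = 1/2·(g−p) = 1/2·(-3,9) = (-1.5000,4.5000)
o1: d²=52 ≤ ρ²=59; F_rep = 14·(-4,-6)/52² = (-0.0207,-0.0311)
o2: d²=17 ≤ ρ²=59; F_rep = 14·(-1,4)/17² = (-0.0484,0.1938)
F = F_att + ΣF_rep = (-1.5692,4.6627)
p' = p + 1/4·F = (-2.3923,-4.8343)

Fx=-1.5692 Fy=4.6627 x'=-2.3923 y'=-4.8343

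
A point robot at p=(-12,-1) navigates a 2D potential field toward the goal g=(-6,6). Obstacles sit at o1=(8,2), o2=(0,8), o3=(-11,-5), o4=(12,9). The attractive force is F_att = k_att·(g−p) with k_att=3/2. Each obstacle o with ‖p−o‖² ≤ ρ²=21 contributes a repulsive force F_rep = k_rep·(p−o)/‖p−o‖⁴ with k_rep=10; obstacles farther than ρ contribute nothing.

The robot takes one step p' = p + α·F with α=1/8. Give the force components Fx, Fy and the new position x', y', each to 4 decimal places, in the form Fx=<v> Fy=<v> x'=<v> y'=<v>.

Fx=8.9654 Fy=10.6384 x'=-10.8793 y'=0.3298

F_att = 3/2·(g−p) = 3/2·(6,7) = (9.0000,10.5000)
o1: d²=409 > ρ²=21 → inactive
o2: d²=225 > ρ²=21 → inactive
o3: d²=17 ≤ ρ²=21; F_rep = 10·(-1,4)/17² = (-0.0346,0.1384)
o4: d²=676 > ρ²=21 → inactive
F = F_att + ΣF_rep = (8.9654,10.6384)
p' = p + 1/8·F = (-10.8793,0.3298)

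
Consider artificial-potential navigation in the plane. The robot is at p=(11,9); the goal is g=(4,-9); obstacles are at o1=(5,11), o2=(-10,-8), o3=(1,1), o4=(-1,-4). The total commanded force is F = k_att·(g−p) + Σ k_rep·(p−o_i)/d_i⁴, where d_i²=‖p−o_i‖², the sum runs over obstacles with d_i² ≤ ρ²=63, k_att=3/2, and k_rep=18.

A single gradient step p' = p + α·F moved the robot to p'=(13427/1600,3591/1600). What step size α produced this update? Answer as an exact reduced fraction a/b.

F_att = 3/2·(g−p) = 3/2·(-7,-18) = (-10.5000,-27.0000)
o1: d²=40 ≤ ρ²=63; F_rep = 18·(6,-2)/40² = (0.0675,-0.0225)
o2: d²=730 > ρ²=63 → inactive
o3: d²=164 > ρ²=63 → inactive
o4: d²=313 > ρ²=63 → inactive
F = F_att + ΣF_rep = (-10.4325,-27.0225)
Δp = p'−p = (-2.6081,-6.7556); α = Δx/Fx = (-4173/1600) / (-4173/400) = 1/4
check: Δy/Fy = (-10809/1600) / (-10809/400) = 1/4 ✓

α = 1/4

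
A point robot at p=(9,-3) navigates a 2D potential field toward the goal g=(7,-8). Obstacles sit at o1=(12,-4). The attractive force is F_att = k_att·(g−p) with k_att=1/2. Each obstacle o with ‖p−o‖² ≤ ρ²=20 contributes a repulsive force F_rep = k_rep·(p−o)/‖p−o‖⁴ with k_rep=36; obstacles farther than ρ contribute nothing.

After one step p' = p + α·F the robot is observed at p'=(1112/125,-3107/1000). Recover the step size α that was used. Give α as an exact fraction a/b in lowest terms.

α = 1/20

F_att = 1/2·(g−p) = 1/2·(-2,-5) = (-1.0000,-2.5000)
o1: d²=10 ≤ ρ²=20; F_rep = 36·(-3,1)/10² = (-1.0800,0.3600)
F = F_att + ΣF_rep = (-2.0800,-2.1400)
Δp = p'−p = (-0.1040,-0.1070); α = Δx/Fx = (-13/125) / (-52/25) = 1/20
check: Δy/Fy = (-107/1000) / (-107/50) = 1/20 ✓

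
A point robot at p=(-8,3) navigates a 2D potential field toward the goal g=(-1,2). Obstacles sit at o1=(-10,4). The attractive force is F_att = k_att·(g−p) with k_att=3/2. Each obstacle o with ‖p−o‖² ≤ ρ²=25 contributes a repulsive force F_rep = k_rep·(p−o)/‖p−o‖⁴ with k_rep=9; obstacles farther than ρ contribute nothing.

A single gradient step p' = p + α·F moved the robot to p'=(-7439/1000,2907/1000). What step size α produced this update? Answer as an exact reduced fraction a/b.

F_att = 3/2·(g−p) = 3/2·(7,-1) = (10.5000,-1.5000)
o1: d²=5 ≤ ρ²=25; F_rep = 9·(2,-1)/5² = (0.7200,-0.3600)
F = F_att + ΣF_rep = (11.2200,-1.8600)
Δp = p'−p = (0.5610,-0.0930); α = Δx/Fx = (561/1000) / (561/50) = 1/20
check: Δy/Fy = (-93/1000) / (-93/50) = 1/20 ✓

α = 1/20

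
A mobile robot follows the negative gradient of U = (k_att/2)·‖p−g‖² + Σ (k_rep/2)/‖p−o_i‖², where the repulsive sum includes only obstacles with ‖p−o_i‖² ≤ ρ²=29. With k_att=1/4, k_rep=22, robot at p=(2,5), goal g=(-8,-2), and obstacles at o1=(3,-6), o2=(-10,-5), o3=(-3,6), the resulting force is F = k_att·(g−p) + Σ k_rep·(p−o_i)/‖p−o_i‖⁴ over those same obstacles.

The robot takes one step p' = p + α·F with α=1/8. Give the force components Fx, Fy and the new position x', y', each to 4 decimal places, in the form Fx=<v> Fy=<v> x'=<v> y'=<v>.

F_att = 1/4·(g−p) = 1/4·(-10,-7) = (-2.5000,-1.7500)
o1: d²=122 > ρ²=29 → inactive
o2: d²=244 > ρ²=29 → inactive
o3: d²=26 ≤ ρ²=29; F_rep = 22·(5,-1)/26² = (0.1627,-0.0325)
F = F_att + ΣF_rep = (-2.3373,-1.7825)
p' = p + 1/8·F = (1.7078,4.7772)

Fx=-2.3373 Fy=-1.7825 x'=1.7078 y'=4.7772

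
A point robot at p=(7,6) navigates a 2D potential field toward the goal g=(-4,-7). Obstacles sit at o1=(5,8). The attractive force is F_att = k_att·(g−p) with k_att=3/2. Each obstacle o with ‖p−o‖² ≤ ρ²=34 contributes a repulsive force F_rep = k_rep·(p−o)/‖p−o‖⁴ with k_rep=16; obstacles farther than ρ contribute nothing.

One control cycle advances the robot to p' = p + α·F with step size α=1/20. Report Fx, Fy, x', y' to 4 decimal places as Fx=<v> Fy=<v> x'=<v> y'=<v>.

Fx=-16.0000 Fy=-20.0000 x'=6.2000 y'=5.0000

F_att = 3/2·(g−p) = 3/2·(-11,-13) = (-16.5000,-19.5000)
o1: d²=8 ≤ ρ²=34; F_rep = 16·(2,-2)/8² = (0.5000,-0.5000)
F = F_att + ΣF_rep = (-16.0000,-20.0000)
p' = p + 1/20·F = (6.2000,5.0000)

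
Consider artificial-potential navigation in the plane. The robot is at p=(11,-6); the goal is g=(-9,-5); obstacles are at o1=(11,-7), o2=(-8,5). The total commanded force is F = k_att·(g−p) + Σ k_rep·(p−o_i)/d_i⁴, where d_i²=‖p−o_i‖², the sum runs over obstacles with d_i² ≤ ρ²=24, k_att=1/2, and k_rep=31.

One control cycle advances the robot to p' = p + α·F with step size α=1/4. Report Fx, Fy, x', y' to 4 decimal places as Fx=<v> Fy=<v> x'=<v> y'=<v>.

F_att = 1/2·(g−p) = 1/2·(-20,1) = (-10.0000,0.5000)
o1: d²=1 ≤ ρ²=24; F_rep = 31·(0,1)/1² = (0.0000,31.0000)
o2: d²=482 > ρ²=24 → inactive
F = F_att + ΣF_rep = (-10.0000,31.5000)
p' = p + 1/4·F = (8.5000,1.8750)

Fx=-10.0000 Fy=31.5000 x'=8.5000 y'=1.8750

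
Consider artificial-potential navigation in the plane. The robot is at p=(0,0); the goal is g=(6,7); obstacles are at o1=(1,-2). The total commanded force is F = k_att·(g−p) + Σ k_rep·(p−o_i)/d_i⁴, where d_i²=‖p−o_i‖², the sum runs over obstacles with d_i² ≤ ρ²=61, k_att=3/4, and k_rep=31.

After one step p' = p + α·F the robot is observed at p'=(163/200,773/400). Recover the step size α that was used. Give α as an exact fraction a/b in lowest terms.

F_att = 3/4·(g−p) = 3/4·(6,7) = (4.5000,5.2500)
o1: d²=5 ≤ ρ²=61; F_rep = 31·(-1,2)/5² = (-1.2400,2.4800)
F = F_att + ΣF_rep = (3.2600,7.7300)
Δp = p'−p = (0.8150,1.9325); α = Δx/Fx = (163/200) / (163/50) = 1/4
check: Δy/Fy = (773/400) / (773/100) = 1/4 ✓

α = 1/4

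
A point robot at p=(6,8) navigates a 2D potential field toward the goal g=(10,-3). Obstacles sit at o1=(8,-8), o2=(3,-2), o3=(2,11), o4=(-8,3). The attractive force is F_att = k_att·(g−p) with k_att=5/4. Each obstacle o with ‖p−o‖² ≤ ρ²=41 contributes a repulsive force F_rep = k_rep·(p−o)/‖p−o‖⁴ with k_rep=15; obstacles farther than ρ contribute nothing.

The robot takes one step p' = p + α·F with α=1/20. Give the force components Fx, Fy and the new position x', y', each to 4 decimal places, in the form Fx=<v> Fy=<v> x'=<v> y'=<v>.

Fx=5.0960 Fy=-13.8220 x'=6.2548 y'=7.3089

F_att = 5/4·(g−p) = 5/4·(4,-11) = (5.0000,-13.7500)
o1: d²=260 > ρ²=41 → inactive
o2: d²=109 > ρ²=41 → inactive
o3: d²=25 ≤ ρ²=41; F_rep = 15·(4,-3)/25² = (0.0960,-0.0720)
o4: d²=221 > ρ²=41 → inactive
F = F_att + ΣF_rep = (5.0960,-13.8220)
p' = p + 1/20·F = (6.2548,7.3089)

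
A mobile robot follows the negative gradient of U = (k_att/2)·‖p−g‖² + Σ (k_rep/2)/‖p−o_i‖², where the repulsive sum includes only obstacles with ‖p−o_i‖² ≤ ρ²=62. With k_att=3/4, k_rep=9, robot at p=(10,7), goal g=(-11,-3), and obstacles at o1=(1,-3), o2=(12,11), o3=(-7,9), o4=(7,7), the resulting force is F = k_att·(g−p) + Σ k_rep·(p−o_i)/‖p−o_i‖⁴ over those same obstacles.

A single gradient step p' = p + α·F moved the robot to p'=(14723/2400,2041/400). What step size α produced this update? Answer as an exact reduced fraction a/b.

α = 1/4

F_att = 3/4·(g−p) = 3/4·(-21,-10) = (-15.7500,-7.5000)
o1: d²=181 > ρ²=62 → inactive
o2: d²=20 ≤ ρ²=62; F_rep = 9·(-2,-4)/20² = (-0.0450,-0.0900)
o3: d²=293 > ρ²=62 → inactive
o4: d²=9 ≤ ρ²=62; F_rep = 9·(3,0)/9² = (0.3333,0.0000)
F = F_att + ΣF_rep = (-15.4617,-7.5900)
Δp = p'−p = (-3.8654,-1.8975); α = Δx/Fx = (-9277/2400) / (-9277/600) = 1/4
check: Δy/Fy = (-759/400) / (-759/100) = 1/4 ✓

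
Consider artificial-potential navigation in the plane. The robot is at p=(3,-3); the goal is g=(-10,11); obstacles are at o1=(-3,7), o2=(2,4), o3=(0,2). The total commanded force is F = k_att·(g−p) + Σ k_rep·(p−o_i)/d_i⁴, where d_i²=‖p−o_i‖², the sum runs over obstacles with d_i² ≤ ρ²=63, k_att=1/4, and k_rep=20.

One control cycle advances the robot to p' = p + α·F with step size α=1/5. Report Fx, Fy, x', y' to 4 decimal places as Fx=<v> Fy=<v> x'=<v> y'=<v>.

Fx=-3.1901 Fy=3.3575 x'=2.3620 y'=-2.3285

F_att = 1/4·(g−p) = 1/4·(-13,14) = (-3.2500,3.5000)
o1: d²=136 > ρ²=63 → inactive
o2: d²=50 ≤ ρ²=63; F_rep = 20·(1,-7)/50² = (0.0080,-0.0560)
o3: d²=34 ≤ ρ²=63; F_rep = 20·(3,-5)/34² = (0.0519,-0.0865)
F = F_att + ΣF_rep = (-3.1901,3.3575)
p' = p + 1/5·F = (2.3620,-2.3285)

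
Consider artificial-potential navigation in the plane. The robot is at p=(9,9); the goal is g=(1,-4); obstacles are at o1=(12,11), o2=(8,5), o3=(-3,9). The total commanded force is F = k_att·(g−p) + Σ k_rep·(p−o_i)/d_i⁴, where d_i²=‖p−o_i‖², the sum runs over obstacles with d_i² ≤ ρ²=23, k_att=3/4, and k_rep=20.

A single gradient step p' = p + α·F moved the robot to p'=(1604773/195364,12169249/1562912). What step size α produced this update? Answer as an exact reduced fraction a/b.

α = 1/8

F_att = 3/4·(g−p) = 3/4·(-8,-13) = (-6.0000,-9.7500)
o1: d²=13 ≤ ρ²=23; F_rep = 20·(-3,-2)/13² = (-0.3550,-0.2367)
o2: d²=17 ≤ ρ²=23; F_rep = 20·(1,4)/17² = (0.0692,0.2768)
o3: d²=144 > ρ²=23 → inactive
F = F_att + ΣF_rep = (-6.2858,-9.7099)
Δp = p'−p = (-0.7857,-1.2137); α = Δx/Fx = (-153503/195364) / (-307006/48841) = 1/8
check: Δy/Fy = (-1896959/1562912) / (-1896959/195364) = 1/8 ✓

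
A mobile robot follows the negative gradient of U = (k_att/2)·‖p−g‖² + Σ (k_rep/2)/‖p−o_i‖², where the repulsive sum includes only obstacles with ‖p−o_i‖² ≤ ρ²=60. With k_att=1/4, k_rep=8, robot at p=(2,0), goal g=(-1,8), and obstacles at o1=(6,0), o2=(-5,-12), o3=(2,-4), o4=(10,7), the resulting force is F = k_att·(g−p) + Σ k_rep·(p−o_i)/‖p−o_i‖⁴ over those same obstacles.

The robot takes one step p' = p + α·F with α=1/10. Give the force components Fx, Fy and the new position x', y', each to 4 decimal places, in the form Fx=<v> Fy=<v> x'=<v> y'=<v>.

F_att = 1/4·(g−p) = 1/4·(-3,8) = (-0.7500,2.0000)
o1: d²=16 ≤ ρ²=60; F_rep = 8·(-4,0)/16² = (-0.1250,0.0000)
o2: d²=193 > ρ²=60 → inactive
o3: d²=16 ≤ ρ²=60; F_rep = 8·(0,4)/16² = (0.0000,0.1250)
o4: d²=113 > ρ²=60 → inactive
F = F_att + ΣF_rep = (-0.8750,2.1250)
p' = p + 1/10·F = (1.9125,0.2125)

Fx=-0.8750 Fy=2.1250 x'=1.9125 y'=0.2125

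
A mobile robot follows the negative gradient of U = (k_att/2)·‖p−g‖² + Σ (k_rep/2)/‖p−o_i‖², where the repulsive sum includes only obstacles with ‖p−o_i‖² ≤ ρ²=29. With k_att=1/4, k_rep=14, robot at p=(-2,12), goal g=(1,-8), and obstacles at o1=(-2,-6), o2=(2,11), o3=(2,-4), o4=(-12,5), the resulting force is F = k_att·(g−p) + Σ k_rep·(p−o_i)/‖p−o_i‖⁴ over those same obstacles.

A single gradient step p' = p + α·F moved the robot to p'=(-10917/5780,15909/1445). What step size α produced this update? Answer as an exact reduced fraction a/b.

α = 1/5

F_att = 1/4·(g−p) = 1/4·(3,-20) = (0.7500,-5.0000)
o1: d²=324 > ρ²=29 → inactive
o2: d²=17 ≤ ρ²=29; F_rep = 14·(-4,1)/17² = (-0.1938,0.0484)
o3: d²=272 > ρ²=29 → inactive
o4: d²=149 > ρ²=29 → inactive
F = F_att + ΣF_rep = (0.5562,-4.9516)
Δp = p'−p = (0.1112,-0.9903); α = Δx/Fx = (643/5780) / (643/1156) = 1/5
check: Δy/Fy = (-1431/1445) / (-1431/289) = 1/5 ✓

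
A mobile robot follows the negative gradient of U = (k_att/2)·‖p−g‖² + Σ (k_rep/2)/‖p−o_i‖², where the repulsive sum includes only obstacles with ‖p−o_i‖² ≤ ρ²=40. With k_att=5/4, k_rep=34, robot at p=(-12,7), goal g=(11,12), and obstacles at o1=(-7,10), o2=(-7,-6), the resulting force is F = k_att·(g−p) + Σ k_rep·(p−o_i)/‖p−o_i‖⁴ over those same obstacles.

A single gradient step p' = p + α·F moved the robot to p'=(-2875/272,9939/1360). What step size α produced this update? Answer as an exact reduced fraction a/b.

α = 1/20

F_att = 5/4·(g−p) = 5/4·(23,5) = (28.7500,6.2500)
o1: d²=34 ≤ ρ²=40; F_rep = 34·(-5,-3)/34² = (-0.1471,-0.0882)
o2: d²=194 > ρ²=40 → inactive
F = F_att + ΣF_rep = (28.6029,6.1618)
Δp = p'−p = (1.4301,0.3081); α = Δx/Fx = (389/272) / (1945/68) = 1/20
check: Δy/Fy = (419/1360) / (419/68) = 1/20 ✓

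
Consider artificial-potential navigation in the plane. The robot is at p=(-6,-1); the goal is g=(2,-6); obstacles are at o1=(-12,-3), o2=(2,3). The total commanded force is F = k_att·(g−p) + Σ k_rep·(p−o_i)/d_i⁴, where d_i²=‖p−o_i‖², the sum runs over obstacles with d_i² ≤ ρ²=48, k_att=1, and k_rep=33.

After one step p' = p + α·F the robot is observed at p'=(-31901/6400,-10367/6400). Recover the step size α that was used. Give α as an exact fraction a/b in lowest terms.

α = 1/8

F_att = 1·(g−p) = 1·(8,-5) = (8.0000,-5.0000)
o1: d²=40 ≤ ρ²=48; F_rep = 33·(6,2)/40² = (0.1237,0.0413)
o2: d²=80 > ρ²=48 → inactive
F = F_att + ΣF_rep = (8.1237,-4.9588)
Δp = p'−p = (1.0155,-0.6198); α = Δx/Fx = (6499/6400) / (6499/800) = 1/8
check: Δy/Fy = (-3967/6400) / (-3967/800) = 1/8 ✓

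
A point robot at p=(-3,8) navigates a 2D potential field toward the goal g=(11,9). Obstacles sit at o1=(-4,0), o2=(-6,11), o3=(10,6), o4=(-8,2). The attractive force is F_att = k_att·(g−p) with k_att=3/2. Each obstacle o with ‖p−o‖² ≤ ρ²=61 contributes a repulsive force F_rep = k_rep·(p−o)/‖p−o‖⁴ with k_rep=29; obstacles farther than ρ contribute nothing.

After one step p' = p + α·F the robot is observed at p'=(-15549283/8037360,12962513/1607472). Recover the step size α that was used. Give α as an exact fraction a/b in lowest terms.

F_att = 3/2·(g−p) = 3/2·(14,1) = (21.0000,1.5000)
o1: d²=65 > ρ²=61 → inactive
o2: d²=18 ≤ ρ²=61; F_rep = 29·(3,-3)/18² = (0.2685,-0.2685)
o3: d²=173 > ρ²=61 → inactive
o4: d²=61 ≤ ρ²=61; F_rep = 29·(5,6)/61² = (0.0390,0.0468)
F = F_att + ΣF_rep = (21.3075,1.2782)
Δp = p'−p = (1.0654,0.0639); α = Δx/Fx = (8562797/8037360) / (8562797/401868) = 1/20
check: Δy/Fy = (102737/1607472) / (513685/401868) = 1/20 ✓

α = 1/20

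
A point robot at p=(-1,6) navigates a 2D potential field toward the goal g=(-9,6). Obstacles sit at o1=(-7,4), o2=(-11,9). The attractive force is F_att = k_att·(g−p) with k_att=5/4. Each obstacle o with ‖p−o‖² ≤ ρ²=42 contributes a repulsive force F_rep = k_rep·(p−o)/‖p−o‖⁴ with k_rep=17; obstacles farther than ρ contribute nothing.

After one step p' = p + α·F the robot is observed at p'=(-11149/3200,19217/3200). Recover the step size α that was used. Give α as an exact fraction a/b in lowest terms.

F_att = 5/4·(g−p) = 5/4·(-8,0) = (-10.0000,0.0000)
o1: d²=40 ≤ ρ²=42; F_rep = 17·(6,2)/40² = (0.0638,0.0213)
o2: d²=109 > ρ²=42 → inactive
F = F_att + ΣF_rep = (-9.9362,0.0213)
Δp = p'−p = (-2.4841,0.0053); α = Δx/Fx = (-7949/3200) / (-7949/800) = 1/4
check: Δy/Fy = (17/3200) / (17/800) = 1/4 ✓

α = 1/4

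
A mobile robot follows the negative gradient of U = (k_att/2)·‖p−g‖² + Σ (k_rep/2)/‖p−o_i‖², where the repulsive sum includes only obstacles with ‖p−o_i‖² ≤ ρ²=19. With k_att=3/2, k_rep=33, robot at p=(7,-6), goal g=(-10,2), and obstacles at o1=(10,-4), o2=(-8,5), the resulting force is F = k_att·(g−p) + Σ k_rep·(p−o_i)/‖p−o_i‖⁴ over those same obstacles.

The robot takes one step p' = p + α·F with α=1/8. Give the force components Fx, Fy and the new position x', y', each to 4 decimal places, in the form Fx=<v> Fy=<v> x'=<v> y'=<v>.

Fx=-26.0858 Fy=11.6095 x'=3.7393 y'=-4.5488

F_att = 3/2·(g−p) = 3/2·(-17,8) = (-25.5000,12.0000)
o1: d²=13 ≤ ρ²=19; F_rep = 33·(-3,-2)/13² = (-0.5858,-0.3905)
o2: d²=346 > ρ²=19 → inactive
F = F_att + ΣF_rep = (-26.0858,11.6095)
p' = p + 1/8·F = (3.7393,-4.5488)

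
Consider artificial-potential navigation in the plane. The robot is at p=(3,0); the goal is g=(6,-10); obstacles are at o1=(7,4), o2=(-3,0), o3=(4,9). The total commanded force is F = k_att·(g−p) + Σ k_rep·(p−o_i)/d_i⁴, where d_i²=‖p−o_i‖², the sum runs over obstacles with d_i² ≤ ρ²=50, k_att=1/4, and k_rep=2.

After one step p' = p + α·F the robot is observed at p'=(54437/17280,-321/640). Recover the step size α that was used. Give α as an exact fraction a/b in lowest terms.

F_att = 1/4·(g−p) = 1/4·(3,-10) = (0.7500,-2.5000)
o1: d²=32 ≤ ρ²=50; F_rep = 2·(-4,-4)/32² = (-0.0078,-0.0078)
o2: d²=36 ≤ ρ²=50; F_rep = 2·(6,0)/36² = (0.0093,0.0000)
o3: d²=82 > ρ²=50 → inactive
F = F_att + ΣF_rep = (0.7514,-2.5078)
Δp = p'−p = (0.1503,-0.5016); α = Δx/Fx = (2597/17280) / (2597/3456) = 1/5
check: Δy/Fy = (-321/640) / (-321/128) = 1/5 ✓

α = 1/5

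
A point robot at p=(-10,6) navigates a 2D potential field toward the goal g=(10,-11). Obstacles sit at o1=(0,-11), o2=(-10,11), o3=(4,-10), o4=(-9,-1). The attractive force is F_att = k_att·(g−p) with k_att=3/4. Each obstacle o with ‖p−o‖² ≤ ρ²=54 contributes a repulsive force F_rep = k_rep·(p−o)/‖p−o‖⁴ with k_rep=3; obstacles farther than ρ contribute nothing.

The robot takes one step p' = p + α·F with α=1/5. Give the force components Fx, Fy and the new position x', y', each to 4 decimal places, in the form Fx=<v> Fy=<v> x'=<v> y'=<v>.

Fx=14.9988 Fy=-12.7656 x'=-7.0002 y'=3.4469

F_att = 3/4·(g−p) = 3/4·(20,-17) = (15.0000,-12.7500)
o1: d²=389 > ρ²=54 → inactive
o2: d²=25 ≤ ρ²=54; F_rep = 3·(0,-5)/25² = (0.0000,-0.0240)
o3: d²=452 > ρ²=54 → inactive
o4: d²=50 ≤ ρ²=54; F_rep = 3·(-1,7)/50² = (-0.0012,0.0084)
F = F_att + ΣF_rep = (14.9988,-12.7656)
p' = p + 1/5·F = (-7.0002,3.4469)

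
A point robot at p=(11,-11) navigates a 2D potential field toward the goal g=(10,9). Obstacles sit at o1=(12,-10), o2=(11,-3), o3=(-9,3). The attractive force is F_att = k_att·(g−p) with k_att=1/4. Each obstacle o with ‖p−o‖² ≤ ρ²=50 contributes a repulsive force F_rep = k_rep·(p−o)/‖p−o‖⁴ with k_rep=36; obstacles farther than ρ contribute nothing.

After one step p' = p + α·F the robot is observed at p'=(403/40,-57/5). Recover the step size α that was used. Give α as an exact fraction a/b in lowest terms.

α = 1/10

F_att = 1/4·(g−p) = 1/4·(-1,20) = (-0.2500,5.0000)
o1: d²=2 ≤ ρ²=50; F_rep = 36·(-1,-1)/2² = (-9.0000,-9.0000)
o2: d²=64 > ρ²=50 → inactive
o3: d²=596 > ρ²=50 → inactive
F = F_att + ΣF_rep = (-9.2500,-4.0000)
Δp = p'−p = (-0.9250,-0.4000); α = Δx/Fx = (-37/40) / (-37/4) = 1/10
check: Δy/Fy = (-2/5) / (-4) = 1/10 ✓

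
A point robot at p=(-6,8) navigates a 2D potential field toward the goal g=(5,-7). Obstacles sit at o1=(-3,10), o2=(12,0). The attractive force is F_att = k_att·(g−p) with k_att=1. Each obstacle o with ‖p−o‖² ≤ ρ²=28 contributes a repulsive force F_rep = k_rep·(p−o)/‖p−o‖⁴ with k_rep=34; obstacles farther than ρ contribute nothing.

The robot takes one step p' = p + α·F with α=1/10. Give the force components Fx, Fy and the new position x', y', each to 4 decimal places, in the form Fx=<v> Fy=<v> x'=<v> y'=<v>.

Fx=10.3964 Fy=-15.4024 x'=-4.9604 y'=6.4598

F_att = 1·(g−p) = 1·(11,-15) = (11.0000,-15.0000)
o1: d²=13 ≤ ρ²=28; F_rep = 34·(-3,-2)/13² = (-0.6036,-0.4024)
o2: d²=388 > ρ²=28 → inactive
F = F_att + ΣF_rep = (10.3964,-15.4024)
p' = p + 1/10·F = (-4.9604,6.4598)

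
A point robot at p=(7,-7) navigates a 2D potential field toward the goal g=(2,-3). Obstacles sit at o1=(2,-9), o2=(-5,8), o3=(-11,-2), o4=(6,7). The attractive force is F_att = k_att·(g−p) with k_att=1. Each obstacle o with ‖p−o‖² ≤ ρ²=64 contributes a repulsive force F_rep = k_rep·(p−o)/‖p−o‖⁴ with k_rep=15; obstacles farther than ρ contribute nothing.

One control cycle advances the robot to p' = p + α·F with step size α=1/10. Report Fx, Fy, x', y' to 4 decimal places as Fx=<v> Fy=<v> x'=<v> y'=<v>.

F_att = 1·(g−p) = 1·(-5,4) = (-5.0000,4.0000)
o1: d²=29 ≤ ρ²=64; F_rep = 15·(5,2)/29² = (0.0892,0.0357)
o2: d²=369 > ρ²=64 → inactive
o3: d²=349 > ρ²=64 → inactive
o4: d²=197 > ρ²=64 → inactive
F = F_att + ΣF_rep = (-4.9108,4.0357)
p' = p + 1/10·F = (6.5089,-6.5964)

Fx=-4.9108 Fy=4.0357 x'=6.5089 y'=-6.5964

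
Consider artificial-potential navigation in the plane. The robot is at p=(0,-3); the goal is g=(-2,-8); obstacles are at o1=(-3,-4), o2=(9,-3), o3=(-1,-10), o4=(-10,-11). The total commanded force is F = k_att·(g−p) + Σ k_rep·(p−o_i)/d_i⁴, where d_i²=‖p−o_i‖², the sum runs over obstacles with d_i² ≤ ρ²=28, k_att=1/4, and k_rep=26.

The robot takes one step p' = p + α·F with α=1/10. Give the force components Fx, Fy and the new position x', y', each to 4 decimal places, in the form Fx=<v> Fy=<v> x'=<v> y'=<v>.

F_att = 1/4·(g−p) = 1/4·(-2,-5) = (-0.5000,-1.2500)
o1: d²=10 ≤ ρ²=28; F_rep = 26·(3,1)/10² = (0.7800,0.2600)
o2: d²=81 > ρ²=28 → inactive
o3: d²=50 > ρ²=28 → inactive
o4: d²=164 > ρ²=28 → inactive
F = F_att + ΣF_rep = (0.2800,-0.9900)
p' = p + 1/10·F = (0.0280,-3.0990)

Fx=0.2800 Fy=-0.9900 x'=0.0280 y'=-3.0990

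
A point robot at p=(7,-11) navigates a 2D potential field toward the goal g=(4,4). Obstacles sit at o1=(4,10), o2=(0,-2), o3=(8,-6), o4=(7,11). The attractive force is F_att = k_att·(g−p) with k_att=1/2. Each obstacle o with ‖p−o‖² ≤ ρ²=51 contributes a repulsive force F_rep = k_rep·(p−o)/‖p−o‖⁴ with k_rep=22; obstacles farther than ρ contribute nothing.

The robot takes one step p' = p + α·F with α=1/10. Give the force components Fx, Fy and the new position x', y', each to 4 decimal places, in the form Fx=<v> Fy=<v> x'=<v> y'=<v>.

F_att = 1/2·(g−p) = 1/2·(-3,15) = (-1.5000,7.5000)
o1: d²=450 > ρ²=51 → inactive
o2: d²=130 > ρ²=51 → inactive
o3: d²=26 ≤ ρ²=51; F_rep = 22·(-1,-5)/26² = (-0.0325,-0.1627)
o4: d²=484 > ρ²=51 → inactive
F = F_att + ΣF_rep = (-1.5325,7.3373)
p' = p + 1/10·F = (6.8467,-10.2663)

Fx=-1.5325 Fy=7.3373 x'=6.8467 y'=-10.2663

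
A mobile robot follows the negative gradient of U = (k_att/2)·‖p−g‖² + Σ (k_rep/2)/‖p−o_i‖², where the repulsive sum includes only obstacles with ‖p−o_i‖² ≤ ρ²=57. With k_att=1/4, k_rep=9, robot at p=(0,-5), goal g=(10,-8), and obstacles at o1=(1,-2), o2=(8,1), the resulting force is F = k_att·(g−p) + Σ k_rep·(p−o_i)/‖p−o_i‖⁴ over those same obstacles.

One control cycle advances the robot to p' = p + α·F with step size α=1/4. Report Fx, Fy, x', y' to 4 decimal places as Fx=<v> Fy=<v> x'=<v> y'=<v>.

F_att = 1/4·(g−p) = 1/4·(10,-3) = (2.5000,-0.7500)
o1: d²=10 ≤ ρ²=57; F_rep = 9·(-1,-3)/10² = (-0.0900,-0.2700)
o2: d²=100 > ρ²=57 → inactive
F = F_att + ΣF_rep = (2.4100,-1.0200)
p' = p + 1/4·F = (0.6025,-5.2550)

Fx=2.4100 Fy=-1.0200 x'=0.6025 y'=-5.2550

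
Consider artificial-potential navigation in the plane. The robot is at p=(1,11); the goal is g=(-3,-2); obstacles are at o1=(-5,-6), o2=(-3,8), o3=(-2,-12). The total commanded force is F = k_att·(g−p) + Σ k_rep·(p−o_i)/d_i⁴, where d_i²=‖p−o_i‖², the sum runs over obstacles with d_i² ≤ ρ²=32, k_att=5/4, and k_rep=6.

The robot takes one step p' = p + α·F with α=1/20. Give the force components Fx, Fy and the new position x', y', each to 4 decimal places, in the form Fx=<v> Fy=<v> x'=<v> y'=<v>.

Fx=-4.9616 Fy=-16.2212 x'=0.7519 y'=10.1889

F_att = 5/4·(g−p) = 5/4·(-4,-13) = (-5.0000,-16.2500)
o1: d²=325 > ρ²=32 → inactive
o2: d²=25 ≤ ρ²=32; F_rep = 6·(4,3)/25² = (0.0384,0.0288)
o3: d²=538 > ρ²=32 → inactive
F = F_att + ΣF_rep = (-4.9616,-16.2212)
p' = p + 1/20·F = (0.7519,10.1889)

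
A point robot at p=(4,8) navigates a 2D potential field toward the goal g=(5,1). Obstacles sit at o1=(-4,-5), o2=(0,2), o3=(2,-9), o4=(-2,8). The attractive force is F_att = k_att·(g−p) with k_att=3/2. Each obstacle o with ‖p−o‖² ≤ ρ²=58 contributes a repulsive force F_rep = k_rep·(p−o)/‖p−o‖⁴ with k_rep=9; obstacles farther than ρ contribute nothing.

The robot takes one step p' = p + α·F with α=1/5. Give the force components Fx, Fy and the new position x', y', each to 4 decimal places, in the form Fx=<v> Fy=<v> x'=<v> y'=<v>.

F_att = 3/2·(g−p) = 3/2·(1,-7) = (1.5000,-10.5000)
o1: d²=233 > ρ²=58 → inactive
o2: d²=52 ≤ ρ²=58; F_rep = 9·(4,6)/52² = (0.0133,0.0200)
o3: d²=293 > ρ²=58 → inactive
o4: d²=36 ≤ ρ²=58; F_rep = 9·(6,0)/36² = (0.0417,0.0000)
F = F_att + ΣF_rep = (1.5550,-10.4800)
p' = p + 1/5·F = (4.3110,5.9040)

Fx=1.5550 Fy=-10.4800 x'=4.3110 y'=5.9040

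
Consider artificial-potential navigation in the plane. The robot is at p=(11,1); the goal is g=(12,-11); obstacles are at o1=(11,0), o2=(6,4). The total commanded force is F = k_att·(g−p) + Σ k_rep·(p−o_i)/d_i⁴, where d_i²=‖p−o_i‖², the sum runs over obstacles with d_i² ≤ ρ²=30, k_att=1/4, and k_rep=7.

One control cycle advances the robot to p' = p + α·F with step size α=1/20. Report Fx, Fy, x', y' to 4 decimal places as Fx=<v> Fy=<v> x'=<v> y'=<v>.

Fx=0.2500 Fy=4.0000 x'=11.0125 y'=1.2000

F_att = 1/4·(g−p) = 1/4·(1,-12) = (0.2500,-3.0000)
o1: d²=1 ≤ ρ²=30; F_rep = 7·(0,1)/1² = (0.0000,7.0000)
o2: d²=34 > ρ²=30 → inactive
F = F_att + ΣF_rep = (0.2500,4.0000)
p' = p + 1/20·F = (11.0125,1.2000)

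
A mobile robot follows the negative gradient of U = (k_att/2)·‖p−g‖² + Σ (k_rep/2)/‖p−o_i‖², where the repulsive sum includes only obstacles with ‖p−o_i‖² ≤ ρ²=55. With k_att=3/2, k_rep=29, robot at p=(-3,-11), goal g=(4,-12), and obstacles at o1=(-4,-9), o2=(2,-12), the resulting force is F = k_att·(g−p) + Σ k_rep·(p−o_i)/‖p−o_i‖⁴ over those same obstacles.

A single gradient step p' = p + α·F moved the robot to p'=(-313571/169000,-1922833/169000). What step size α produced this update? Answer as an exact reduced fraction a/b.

α = 1/10

F_att = 3/2·(g−p) = 3/2·(7,-1) = (10.5000,-1.5000)
o1: d²=5 ≤ ρ²=55; F_rep = 29·(1,-2)/5² = (1.1600,-2.3200)
o2: d²=26 ≤ ρ²=55; F_rep = 29·(-5,1)/26² = (-0.2145,0.0429)
F = F_att + ΣF_rep = (11.4455,-3.7771)
Δp = p'−p = (1.1446,-0.3777); α = Δx/Fx = (193429/169000) / (193429/16900) = 1/10
check: Δy/Fy = (-63833/169000) / (-63833/16900) = 1/10 ✓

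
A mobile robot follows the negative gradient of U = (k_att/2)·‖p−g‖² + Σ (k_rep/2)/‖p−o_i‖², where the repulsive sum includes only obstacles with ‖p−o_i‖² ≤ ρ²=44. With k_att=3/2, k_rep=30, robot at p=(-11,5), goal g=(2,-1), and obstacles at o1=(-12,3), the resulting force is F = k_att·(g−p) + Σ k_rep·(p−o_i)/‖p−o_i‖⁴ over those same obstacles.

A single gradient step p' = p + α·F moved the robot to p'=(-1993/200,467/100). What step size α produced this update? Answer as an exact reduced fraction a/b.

F_att = 3/2·(g−p) = 3/2·(13,-6) = (19.5000,-9.0000)
o1: d²=5 ≤ ρ²=44; F_rep = 30·(1,2)/5² = (1.2000,2.4000)
F = F_att + ΣF_rep = (20.7000,-6.6000)
Δp = p'−p = (1.0350,-0.3300); α = Δx/Fx = (207/200) / (207/10) = 1/20
check: Δy/Fy = (-33/100) / (-33/5) = 1/20 ✓

α = 1/20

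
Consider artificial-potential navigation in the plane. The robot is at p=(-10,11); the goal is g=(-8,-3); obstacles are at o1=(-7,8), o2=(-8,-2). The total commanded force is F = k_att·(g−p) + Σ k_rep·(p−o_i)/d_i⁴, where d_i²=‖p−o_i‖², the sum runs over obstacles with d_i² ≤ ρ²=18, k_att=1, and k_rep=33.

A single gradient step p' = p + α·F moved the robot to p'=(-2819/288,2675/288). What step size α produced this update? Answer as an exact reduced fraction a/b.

α = 1/8

F_att = 1·(g−p) = 1·(2,-14) = (2.0000,-14.0000)
o1: d²=18 ≤ ρ²=18; F_rep = 33·(-3,3)/18² = (-0.3056,0.3056)
o2: d²=173 > ρ²=18 → inactive
F = F_att + ΣF_rep = (1.6944,-13.6944)
Δp = p'−p = (0.2118,-1.7118); α = Δx/Fx = (61/288) / (61/36) = 1/8
check: Δy/Fy = (-493/288) / (-493/36) = 1/8 ✓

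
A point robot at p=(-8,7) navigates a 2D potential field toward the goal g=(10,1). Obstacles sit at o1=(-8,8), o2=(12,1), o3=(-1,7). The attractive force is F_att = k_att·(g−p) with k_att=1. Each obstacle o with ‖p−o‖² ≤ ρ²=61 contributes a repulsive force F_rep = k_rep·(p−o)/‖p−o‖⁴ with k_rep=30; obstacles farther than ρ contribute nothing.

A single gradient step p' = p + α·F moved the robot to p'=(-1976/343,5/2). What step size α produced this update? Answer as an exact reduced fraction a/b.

α = 1/8

F_att = 1·(g−p) = 1·(18,-6) = (18.0000,-6.0000)
o1: d²=1 ≤ ρ²=61; F_rep = 30·(0,-1)/1² = (0.0000,-30.0000)
o2: d²=436 > ρ²=61 → inactive
o3: d²=49 ≤ ρ²=61; F_rep = 30·(-7,0)/49² = (-0.0875,0.0000)
F = F_att + ΣF_rep = (17.9125,-36.0000)
Δp = p'−p = (2.2391,-4.5000); α = Δx/Fx = (768/343) / (6144/343) = 1/8
check: Δy/Fy = (-9/2) / (-36) = 1/8 ✓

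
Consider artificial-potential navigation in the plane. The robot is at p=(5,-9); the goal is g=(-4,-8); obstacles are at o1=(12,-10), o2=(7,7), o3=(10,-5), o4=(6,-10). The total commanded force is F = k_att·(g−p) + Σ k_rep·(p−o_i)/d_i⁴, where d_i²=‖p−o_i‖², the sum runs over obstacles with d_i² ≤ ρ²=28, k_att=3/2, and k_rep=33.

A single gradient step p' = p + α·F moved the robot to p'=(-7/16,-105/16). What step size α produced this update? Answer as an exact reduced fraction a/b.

α = 1/4

F_att = 3/2·(g−p) = 3/2·(-9,1) = (-13.5000,1.5000)
o1: d²=50 > ρ²=28 → inactive
o2: d²=260 > ρ²=28 → inactive
o3: d²=41 > ρ²=28 → inactive
o4: d²=2 ≤ ρ²=28; F_rep = 33·(-1,1)/2² = (-8.2500,8.2500)
F = F_att + ΣF_rep = (-21.7500,9.7500)
Δp = p'−p = (-5.4375,2.4375); α = Δx/Fx = (-87/16) / (-87/4) = 1/4
check: Δy/Fy = (39/16) / (39/4) = 1/4 ✓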